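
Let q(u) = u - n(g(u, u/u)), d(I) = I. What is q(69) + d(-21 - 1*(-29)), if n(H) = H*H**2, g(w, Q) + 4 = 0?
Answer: 141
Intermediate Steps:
g(w, Q) = -4 (g(w, Q) = -4 + 0 = -4)
n(H) = H**3
q(u) = 64 + u (q(u) = u - 1*(-4)**3 = u - 1*(-64) = u + 64 = 64 + u)
q(69) + d(-21 - 1*(-29)) = (64 + 69) + (-21 - 1*(-29)) = 133 + (-21 + 29) = 133 + 8 = 141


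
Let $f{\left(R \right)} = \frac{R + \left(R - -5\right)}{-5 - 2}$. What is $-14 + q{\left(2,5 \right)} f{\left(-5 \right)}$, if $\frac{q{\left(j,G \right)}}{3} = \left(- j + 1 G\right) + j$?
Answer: $- \frac{23}{7} \approx -3.2857$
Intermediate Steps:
$q{\left(j,G \right)} = 3 G$ ($q{\left(j,G \right)} = 3 \left(\left(- j + 1 G\right) + j\right) = 3 \left(\left(- j + G\right) + j\right) = 3 \left(\left(G - j\right) + j\right) = 3 G$)
$f{\left(R \right)} = - \frac{5}{7} - \frac{2 R}{7}$ ($f{\left(R \right)} = \frac{R + \left(R + 5\right)}{-7} = \left(R + \left(5 + R\right)\right) \left(- \frac{1}{7}\right) = \left(5 + 2 R\right) \left(- \frac{1}{7}\right) = - \frac{5}{7} - \frac{2 R}{7}$)
$-14 + q{\left(2,5 \right)} f{\left(-5 \right)} = -14 + 3 \cdot 5 \left(- \frac{5}{7} - - \frac{10}{7}\right) = -14 + 15 \left(- \frac{5}{7} + \frac{10}{7}\right) = -14 + 15 \cdot \frac{5}{7} = -14 + \frac{75}{7} = - \frac{23}{7}$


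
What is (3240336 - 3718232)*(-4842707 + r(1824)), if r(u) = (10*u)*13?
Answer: 2200991604952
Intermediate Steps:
r(u) = 130*u
(3240336 - 3718232)*(-4842707 + r(1824)) = (3240336 - 3718232)*(-4842707 + 130*1824) = -477896*(-4842707 + 237120) = -477896*(-4605587) = 2200991604952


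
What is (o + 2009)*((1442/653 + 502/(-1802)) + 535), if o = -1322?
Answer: 217026181278/588353 ≈ 3.6887e+5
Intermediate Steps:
(o + 2009)*((1442/653 + 502/(-1802)) + 535) = (-1322 + 2009)*((1442/653 + 502/(-1802)) + 535) = 687*((1442*(1/653) + 502*(-1/1802)) + 535) = 687*((1442/653 - 251/901) + 535) = 687*(1135339/588353 + 535) = 687*(315904194/588353) = 217026181278/588353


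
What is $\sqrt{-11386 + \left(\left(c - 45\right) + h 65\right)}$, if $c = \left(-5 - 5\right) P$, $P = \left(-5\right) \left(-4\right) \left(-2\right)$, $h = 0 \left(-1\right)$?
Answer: $i \sqrt{11031} \approx 105.03 i$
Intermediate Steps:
$h = 0$
$P = -40$ ($P = 20 \left(-2\right) = -40$)
$c = 400$ ($c = \left(-5 - 5\right) \left(-40\right) = \left(-10\right) \left(-40\right) = 400$)
$\sqrt{-11386 + \left(\left(c - 45\right) + h 65\right)} = \sqrt{-11386 + \left(\left(400 - 45\right) + 0 \cdot 65\right)} = \sqrt{-11386 + \left(\left(400 - 45\right) + 0\right)} = \sqrt{-11386 + \left(355 + 0\right)} = \sqrt{-11386 + 355} = \sqrt{-11031} = i \sqrt{11031}$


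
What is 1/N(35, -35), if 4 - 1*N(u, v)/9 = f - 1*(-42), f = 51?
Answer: -1/801 ≈ -0.0012484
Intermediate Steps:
N(u, v) = -801 (N(u, v) = 36 - 9*(51 - 1*(-42)) = 36 - 9*(51 + 42) = 36 - 9*93 = 36 - 837 = -801)
1/N(35, -35) = 1/(-801) = -1/801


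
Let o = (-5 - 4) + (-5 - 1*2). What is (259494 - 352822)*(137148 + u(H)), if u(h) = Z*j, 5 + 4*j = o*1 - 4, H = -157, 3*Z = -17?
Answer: -38409161732/3 ≈ -1.2803e+10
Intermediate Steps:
o = -16 (o = -9 + (-5 - 2) = -9 - 7 = -16)
Z = -17/3 (Z = (1/3)*(-17) = -17/3 ≈ -5.6667)
j = -25/4 (j = -5/4 + (-16*1 - 4)/4 = -5/4 + (-16 - 4)/4 = -5/4 + (1/4)*(-20) = -5/4 - 5 = -25/4 ≈ -6.2500)
u(h) = 425/12 (u(h) = -17/3*(-25/4) = 425/12)
(259494 - 352822)*(137148 + u(H)) = (259494 - 352822)*(137148 + 425/12) = -93328*1646201/12 = -38409161732/3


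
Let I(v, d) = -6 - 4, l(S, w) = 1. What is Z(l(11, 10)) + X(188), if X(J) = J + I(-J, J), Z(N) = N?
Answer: 179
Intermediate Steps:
I(v, d) = -10
X(J) = -10 + J (X(J) = J - 10 = -10 + J)
Z(l(11, 10)) + X(188) = 1 + (-10 + 188) = 1 + 178 = 179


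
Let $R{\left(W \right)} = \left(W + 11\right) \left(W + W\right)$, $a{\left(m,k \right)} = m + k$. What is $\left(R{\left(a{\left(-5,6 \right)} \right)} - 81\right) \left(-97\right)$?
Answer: $5529$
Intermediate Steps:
$a{\left(m,k \right)} = k + m$
$R{\left(W \right)} = 2 W \left(11 + W\right)$ ($R{\left(W \right)} = \left(11 + W\right) 2 W = 2 W \left(11 + W\right)$)
$\left(R{\left(a{\left(-5,6 \right)} \right)} - 81\right) \left(-97\right) = \left(2 \left(6 - 5\right) \left(11 + \left(6 - 5\right)\right) - 81\right) \left(-97\right) = \left(2 \cdot 1 \left(11 + 1\right) - 81\right) \left(-97\right) = \left(2 \cdot 1 \cdot 12 - 81\right) \left(-97\right) = \left(24 - 81\right) \left(-97\right) = \left(-57\right) \left(-97\right) = 5529$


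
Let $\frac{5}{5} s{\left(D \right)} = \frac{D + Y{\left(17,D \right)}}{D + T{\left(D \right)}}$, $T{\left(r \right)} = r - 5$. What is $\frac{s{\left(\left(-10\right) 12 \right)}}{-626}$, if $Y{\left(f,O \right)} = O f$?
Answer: $- \frac{216}{15337} \approx -0.014084$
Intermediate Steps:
$T{\left(r \right)} = -5 + r$ ($T{\left(r \right)} = r - 5 = -5 + r$)
$s{\left(D \right)} = \frac{18 D}{-5 + 2 D}$ ($s{\left(D \right)} = \frac{D + D 17}{D + \left(-5 + D\right)} = \frac{D + 17 D}{-5 + 2 D} = \frac{18 D}{-5 + 2 D}$)
$\frac{s{\left(\left(-10\right) 12 \right)}}{-626} = \frac{18 \left(\left(-10\right) 12\right) \frac{1}{-5 + 2 \left(\left(-10\right) 12\right)}}{-626} = 18 \left(-120\right) \frac{1}{-5 + 2 \left(-120\right)} \left(- \frac{1}{626}\right) = 18 \left(-120\right) \frac{1}{-5 - 240} \left(- \frac{1}{626}\right) = 18 \left(-120\right) \frac{1}{-245} \left(- \frac{1}{626}\right) = 18 \left(-120\right) \left(- \frac{1}{245}\right) \left(- \frac{1}{626}\right) = \frac{432}{49} \left(- \frac{1}{626}\right) = - \frac{216}{15337}$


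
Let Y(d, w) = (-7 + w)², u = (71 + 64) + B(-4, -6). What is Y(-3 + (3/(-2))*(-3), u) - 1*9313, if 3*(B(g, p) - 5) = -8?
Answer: 69064/9 ≈ 7673.8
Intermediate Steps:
B(g, p) = 7/3 (B(g, p) = 5 + (⅓)*(-8) = 5 - 8/3 = 7/3)
u = 412/3 (u = (71 + 64) + 7/3 = 135 + 7/3 = 412/3 ≈ 137.33)
Y(-3 + (3/(-2))*(-3), u) - 1*9313 = (-7 + 412/3)² - 1*9313 = (391/3)² - 9313 = 152881/9 - 9313 = 69064/9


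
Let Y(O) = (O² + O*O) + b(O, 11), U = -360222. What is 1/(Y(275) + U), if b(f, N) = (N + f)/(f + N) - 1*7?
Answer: -1/208978 ≈ -4.7852e-6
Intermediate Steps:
b(f, N) = -6 (b(f, N) = (N + f)/(N + f) - 7 = 1 - 7 = -6)
Y(O) = -6 + 2*O² (Y(O) = (O² + O*O) - 6 = (O² + O²) - 6 = 2*O² - 6 = -6 + 2*O²)
1/(Y(275) + U) = 1/((-6 + 2*275²) - 360222) = 1/((-6 + 2*75625) - 360222) = 1/((-6 + 151250) - 360222) = 1/(151244 - 360222) = 1/(-208978) = -1/208978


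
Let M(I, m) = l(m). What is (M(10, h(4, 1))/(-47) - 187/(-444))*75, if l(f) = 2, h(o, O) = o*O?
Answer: 197525/6956 ≈ 28.396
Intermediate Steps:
h(o, O) = O*o
M(I, m) = 2
(M(10, h(4, 1))/(-47) - 187/(-444))*75 = (2/(-47) - 187/(-444))*75 = (2*(-1/47) - 187*(-1/444))*75 = (-2/47 + 187/444)*75 = (7901/20868)*75 = 197525/6956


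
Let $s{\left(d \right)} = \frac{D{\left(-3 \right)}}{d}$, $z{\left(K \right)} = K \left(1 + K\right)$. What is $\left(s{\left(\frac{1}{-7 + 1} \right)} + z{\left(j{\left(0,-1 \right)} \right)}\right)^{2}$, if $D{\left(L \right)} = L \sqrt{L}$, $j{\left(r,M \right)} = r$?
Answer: $-972$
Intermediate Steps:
$D{\left(L \right)} = L^{\frac{3}{2}}$
$s{\left(d \right)} = - \frac{3 i \sqrt{3}}{d}$ ($s{\left(d \right)} = \frac{\left(-3\right)^{\frac{3}{2}}}{d} = \frac{\left(-3\right) i \sqrt{3}}{d} = - \frac{3 i \sqrt{3}}{d}$)
$\left(s{\left(\frac{1}{-7 + 1} \right)} + z{\left(j{\left(0,-1 \right)} \right)}\right)^{2} = \left(- \frac{3 i \sqrt{3}}{\frac{1}{-7 + 1}} + 0 \left(1 + 0\right)\right)^{2} = \left(- \frac{3 i \sqrt{3}}{\frac{1}{-6}} + 0 \cdot 1\right)^{2} = \left(- \frac{3 i \sqrt{3}}{- \frac{1}{6}} + 0\right)^{2} = \left(\left(-3\right) i \sqrt{3} \left(-6\right) + 0\right)^{2} = \left(18 i \sqrt{3} + 0\right)^{2} = \left(18 i \sqrt{3}\right)^{2} = -972$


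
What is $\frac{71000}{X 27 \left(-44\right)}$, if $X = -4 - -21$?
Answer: $- \frac{17750}{5049} \approx -3.5155$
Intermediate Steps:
$X = 17$ ($X = -4 + 21 = 17$)
$\frac{71000}{X 27 \left(-44\right)} = \frac{71000}{17 \cdot 27 \left(-44\right)} = \frac{71000}{459 \left(-44\right)} = \frac{71000}{-20196} = 71000 \left(- \frac{1}{20196}\right) = - \frac{17750}{5049}$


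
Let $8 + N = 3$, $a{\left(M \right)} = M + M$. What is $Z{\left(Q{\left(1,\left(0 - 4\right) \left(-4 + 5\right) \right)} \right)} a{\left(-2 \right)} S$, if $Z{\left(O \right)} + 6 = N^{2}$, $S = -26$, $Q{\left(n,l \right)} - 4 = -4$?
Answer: $1976$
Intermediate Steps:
$Q{\left(n,l \right)} = 0$ ($Q{\left(n,l \right)} = 4 - 4 = 0$)
$a{\left(M \right)} = 2 M$
$N = -5$ ($N = -8 + 3 = -5$)
$Z{\left(O \right)} = 19$ ($Z{\left(O \right)} = -6 + \left(-5\right)^{2} = -6 + 25 = 19$)
$Z{\left(Q{\left(1,\left(0 - 4\right) \left(-4 + 5\right) \right)} \right)} a{\left(-2 \right)} S = 19 \cdot 2 \left(-2\right) \left(-26\right) = 19 \left(-4\right) \left(-26\right) = \left(-76\right) \left(-26\right) = 1976$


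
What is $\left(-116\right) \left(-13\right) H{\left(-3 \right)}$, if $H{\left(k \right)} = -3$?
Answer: $-4524$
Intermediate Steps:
$\left(-116\right) \left(-13\right) H{\left(-3 \right)} = \left(-116\right) \left(-13\right) \left(-3\right) = 1508 \left(-3\right) = -4524$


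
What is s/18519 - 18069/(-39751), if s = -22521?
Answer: -186870820/245382923 ≈ -0.76155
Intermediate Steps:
s/18519 - 18069/(-39751) = -22521/18519 - 18069/(-39751) = -22521*1/18519 - 18069*(-1/39751) = -7507/6173 + 18069/39751 = -186870820/245382923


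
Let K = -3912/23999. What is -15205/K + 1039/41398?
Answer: 7553166383989/80974488 ≈ 93278.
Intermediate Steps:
K = -3912/23999 (K = -3912*1/23999 = -3912/23999 ≈ -0.16301)
-15205/K + 1039/41398 = -15205/(-3912/23999) + 1039/41398 = -15205*(-23999/3912) + 1039*(1/41398) = 364904795/3912 + 1039/41398 = 7553166383989/80974488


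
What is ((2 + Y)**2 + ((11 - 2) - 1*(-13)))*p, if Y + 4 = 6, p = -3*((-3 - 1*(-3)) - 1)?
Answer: 114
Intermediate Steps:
p = 3 (p = -3*((-3 + 3) - 1) = -3*(0 - 1) = -3*(-1) = 3)
Y = 2 (Y = -4 + 6 = 2)
((2 + Y)**2 + ((11 - 2) - 1*(-13)))*p = ((2 + 2)**2 + ((11 - 2) - 1*(-13)))*3 = (4**2 + (9 + 13))*3 = (16 + 22)*3 = 38*3 = 114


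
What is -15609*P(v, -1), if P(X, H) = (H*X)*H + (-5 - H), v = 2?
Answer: 31218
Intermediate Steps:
P(X, H) = -5 - H + X*H² (P(X, H) = X*H² + (-5 - H) = -5 - H + X*H²)
-15609*P(v, -1) = -15609*(-5 - 1*(-1) + 2*(-1)²) = -15609*(-5 + 1 + 2*1) = -15609*(-5 + 1 + 2) = -15609*(-2) = 31218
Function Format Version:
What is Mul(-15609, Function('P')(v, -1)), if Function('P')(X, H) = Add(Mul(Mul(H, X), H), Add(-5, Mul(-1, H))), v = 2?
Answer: 31218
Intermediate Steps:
Function('P')(X, H) = Add(-5, Mul(-1, H), Mul(X, Pow(H, 2))) (Function('P')(X, H) = Add(Mul(X, Pow(H, 2)), Add(-5, Mul(-1, H))) = Add(-5, Mul(-1, H), Mul(X, Pow(H, 2))))
Mul(-15609, Function('P')(v, -1)) = Mul(-15609, Add(-5, Mul(-1, -1), Mul(2, Pow(-1, 2)))) = Mul(-15609, Add(-5, 1, Mul(2, 1))) = Mul(-15609, Add(-5, 1, 2)) = Mul(-15609, -2) = 31218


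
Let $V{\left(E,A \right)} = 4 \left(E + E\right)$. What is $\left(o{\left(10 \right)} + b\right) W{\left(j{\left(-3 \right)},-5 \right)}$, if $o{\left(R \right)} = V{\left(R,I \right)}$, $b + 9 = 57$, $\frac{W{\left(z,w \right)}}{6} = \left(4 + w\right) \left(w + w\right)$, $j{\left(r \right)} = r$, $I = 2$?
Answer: $7680$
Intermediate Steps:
$W{\left(z,w \right)} = 12 w \left(4 + w\right)$ ($W{\left(z,w \right)} = 6 \left(4 + w\right) \left(w + w\right) = 6 \left(4 + w\right) 2 w = 6 \cdot 2 w \left(4 + w\right) = 12 w \left(4 + w\right)$)
$V{\left(E,A \right)} = 8 E$ ($V{\left(E,A \right)} = 4 \cdot 2 E = 8 E$)
$b = 48$ ($b = -9 + 57 = 48$)
$o{\left(R \right)} = 8 R$
$\left(o{\left(10 \right)} + b\right) W{\left(j{\left(-3 \right)},-5 \right)} = \left(8 \cdot 10 + 48\right) 12 \left(-5\right) \left(4 - 5\right) = \left(80 + 48\right) 12 \left(-5\right) \left(-1\right) = 128 \cdot 60 = 7680$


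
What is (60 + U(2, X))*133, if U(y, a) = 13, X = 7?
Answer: 9709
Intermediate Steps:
(60 + U(2, X))*133 = (60 + 13)*133 = 73*133 = 9709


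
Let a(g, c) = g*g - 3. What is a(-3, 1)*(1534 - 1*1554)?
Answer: -120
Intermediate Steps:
a(g, c) = -3 + g² (a(g, c) = g² - 3 = -3 + g²)
a(-3, 1)*(1534 - 1*1554) = (-3 + (-3)²)*(1534 - 1*1554) = (-3 + 9)*(1534 - 1554) = 6*(-20) = -120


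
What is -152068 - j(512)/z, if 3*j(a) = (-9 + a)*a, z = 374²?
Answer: -15953062060/104907 ≈ -1.5207e+5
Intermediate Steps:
z = 139876
j(a) = a*(-9 + a)/3 (j(a) = ((-9 + a)*a)/3 = (a*(-9 + a))/3 = a*(-9 + a)/3)
-152068 - j(512)/z = -152068 - (⅓)*512*(-9 + 512)/139876 = -152068 - (⅓)*512*503/139876 = -152068 - 257536/(3*139876) = -152068 - 1*64384/104907 = -152068 - 64384/104907 = -15953062060/104907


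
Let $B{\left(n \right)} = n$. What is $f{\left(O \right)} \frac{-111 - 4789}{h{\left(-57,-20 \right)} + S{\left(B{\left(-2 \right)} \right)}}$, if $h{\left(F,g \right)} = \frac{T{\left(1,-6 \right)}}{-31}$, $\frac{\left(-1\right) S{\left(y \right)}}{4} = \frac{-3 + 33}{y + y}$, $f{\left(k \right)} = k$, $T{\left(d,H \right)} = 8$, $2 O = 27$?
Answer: $- \frac{1025325}{461} \approx -2224.1$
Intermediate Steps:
$O = \frac{27}{2}$ ($O = \frac{1}{2} \cdot 27 = \frac{27}{2} \approx 13.5$)
$S{\left(y \right)} = - \frac{60}{y}$ ($S{\left(y \right)} = - 4 \frac{-3 + 33}{y + y} = - 4 \frac{30}{2 y} = - 4 \cdot 30 \frac{1}{2 y} = - 4 \frac{15}{y} = - \frac{60}{y}$)
$h{\left(F,g \right)} = - \frac{8}{31}$ ($h{\left(F,g \right)} = \frac{8}{-31} = 8 \left(- \frac{1}{31}\right) = - \frac{8}{31}$)
$f{\left(O \right)} \frac{-111 - 4789}{h{\left(-57,-20 \right)} + S{\left(B{\left(-2 \right)} \right)}} = \frac{27 \frac{-111 - 4789}{- \frac{8}{31} - \frac{60}{-2}}}{2} = \frac{27 \left(- \frac{4900}{- \frac{8}{31} - -30}\right)}{2} = \frac{27 \left(- \frac{4900}{- \frac{8}{31} + 30}\right)}{2} = \frac{27 \left(- \frac{4900}{\frac{922}{31}}\right)}{2} = \frac{27 \left(\left(-4900\right) \frac{31}{922}\right)}{2} = \frac{27}{2} \left(- \frac{75950}{461}\right) = - \frac{1025325}{461}$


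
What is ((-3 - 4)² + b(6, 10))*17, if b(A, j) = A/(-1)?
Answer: 731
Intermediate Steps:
b(A, j) = -A (b(A, j) = A*(-1) = -A)
((-3 - 4)² + b(6, 10))*17 = ((-3 - 4)² - 1*6)*17 = ((-7)² - 6)*17 = (49 - 6)*17 = 43*17 = 731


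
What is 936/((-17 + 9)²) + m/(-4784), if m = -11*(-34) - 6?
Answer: 1513/104 ≈ 14.548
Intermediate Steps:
m = 368 (m = 374 - 6 = 368)
936/((-17 + 9)²) + m/(-4784) = 936/((-17 + 9)²) + 368/(-4784) = 936/((-8)²) + 368*(-1/4784) = 936/64 - 1/13 = 936*(1/64) - 1/13 = 117/8 - 1/13 = 1513/104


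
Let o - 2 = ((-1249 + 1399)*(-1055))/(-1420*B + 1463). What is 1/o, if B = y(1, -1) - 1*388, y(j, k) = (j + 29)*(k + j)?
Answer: 184141/315532 ≈ 0.58359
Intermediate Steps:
y(j, k) = (29 + j)*(j + k)
B = -388 (B = (1² + 29*1 + 29*(-1) + 1*(-1)) - 1*388 = (1 + 29 - 29 - 1) - 388 = 0 - 388 = -388)
o = 315532/184141 (o = 2 + ((-1249 + 1399)*(-1055))/(-1420*(-388) + 1463) = 2 + (150*(-1055))/(550960 + 1463) = 2 - 158250/552423 = 2 - 158250*1/552423 = 2 - 52750/184141 = 315532/184141 ≈ 1.7135)
1/o = 1/(315532/184141) = 184141/315532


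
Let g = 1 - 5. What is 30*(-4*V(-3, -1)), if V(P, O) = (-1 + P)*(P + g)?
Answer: -3360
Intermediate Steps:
g = -4
V(P, O) = (-1 + P)*(-4 + P) (V(P, O) = (-1 + P)*(P - 4) = (-1 + P)*(-4 + P))
30*(-4*V(-3, -1)) = 30*(-4*(4 + (-3)² - 5*(-3))) = 30*(-4*(4 + 9 + 15)) = 30*(-4*28) = 30*(-112) = -3360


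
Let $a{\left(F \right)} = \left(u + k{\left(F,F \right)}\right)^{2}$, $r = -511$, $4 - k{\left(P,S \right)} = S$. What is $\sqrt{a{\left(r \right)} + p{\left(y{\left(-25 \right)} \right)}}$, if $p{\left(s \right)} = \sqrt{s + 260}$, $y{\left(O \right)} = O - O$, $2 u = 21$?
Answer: $\frac{\sqrt{1104601 + 8 \sqrt{65}}}{2} \approx 525.52$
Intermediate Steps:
$u = \frac{21}{2}$ ($u = \frac{1}{2} \cdot 21 = \frac{21}{2} \approx 10.5$)
$k{\left(P,S \right)} = 4 - S$
$y{\left(O \right)} = 0$
$a{\left(F \right)} = \left(\frac{29}{2} - F\right)^{2}$ ($a{\left(F \right)} = \left(\frac{21}{2} - \left(-4 + F\right)\right)^{2} = \left(\frac{29}{2} - F\right)^{2}$)
$p{\left(s \right)} = \sqrt{260 + s}$
$\sqrt{a{\left(r \right)} + p{\left(y{\left(-25 \right)} \right)}} = \sqrt{\frac{\left(-29 + 2 \left(-511\right)\right)^{2}}{4} + \sqrt{260 + 0}} = \sqrt{\frac{\left(-29 - 1022\right)^{2}}{4} + \sqrt{260}} = \sqrt{\frac{\left(-1051\right)^{2}}{4} + 2 \sqrt{65}} = \sqrt{\frac{1}{4} \cdot 1104601 + 2 \sqrt{65}} = \sqrt{\frac{1104601}{4} + 2 \sqrt{65}}$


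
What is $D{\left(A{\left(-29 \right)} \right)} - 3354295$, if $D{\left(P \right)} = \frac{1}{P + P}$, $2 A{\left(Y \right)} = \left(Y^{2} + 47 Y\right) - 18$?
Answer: $- \frac{1811319301}{540} \approx -3.3543 \cdot 10^{6}$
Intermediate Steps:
$A{\left(Y \right)} = -9 + \frac{Y^{2}}{2} + \frac{47 Y}{2}$ ($A{\left(Y \right)} = \frac{\left(Y^{2} + 47 Y\right) - 18}{2} = \frac{-18 + Y^{2} + 47 Y}{2} = -9 + \frac{Y^{2}}{2} + \frac{47 Y}{2}$)
$D{\left(P \right)} = \frac{1}{2 P}$
$D{\left(A{\left(-29 \right)} \right)} - 3354295 = \frac{1}{2 \left(-9 + \frac{\left(-29\right)^{2}}{2} + \frac{47}{2} \left(-29\right)\right)} - 3354295 = \frac{1}{2 \left(-9 + \frac{1}{2} \cdot 841 - \frac{1363}{2}\right)} - 3354295 = \frac{1}{2 \left(-9 + \frac{841}{2} - \frac{1363}{2}\right)} - 3354295 = \frac{1}{2 \left(-270\right)} - 3354295 = \frac{1}{2} \left(- \frac{1}{270}\right) - 3354295 = - \frac{1}{540} - 3354295 = - \frac{1811319301}{540}$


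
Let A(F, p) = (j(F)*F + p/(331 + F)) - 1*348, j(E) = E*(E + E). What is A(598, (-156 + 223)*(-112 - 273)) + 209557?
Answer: 397522412102/929 ≈ 4.2790e+8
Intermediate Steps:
j(E) = 2*E**2 (j(E) = E*(2*E) = 2*E**2)
A(F, p) = -348 + 2*F**3 + p/(331 + F) (A(F, p) = ((2*F**2)*F + p/(331 + F)) - 1*348 = (2*F**3 + p/(331 + F)) - 348 = -348 + 2*F**3 + p/(331 + F))
A(598, (-156 + 223)*(-112 - 273)) + 209557 = (-115188 + (-156 + 223)*(-112 - 273) - 348*598 + 2*598**4 + 662*598**3)/(331 + 598) + 209557 = (-115188 + 67*(-385) - 208104 + 2*127880620816 + 662*213847192)/929 + 209557 = (-115188 - 25795 - 208104 + 255761241632 + 141566841104)/929 + 209557 = (1/929)*397327733649 + 209557 = 397327733649/929 + 209557 = 397522412102/929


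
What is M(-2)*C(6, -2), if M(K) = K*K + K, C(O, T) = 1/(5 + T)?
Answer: 2/3 ≈ 0.66667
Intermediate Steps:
M(K) = K + K**2 (M(K) = K**2 + K = K + K**2)
M(-2)*C(6, -2) = (-2*(1 - 2))/(5 - 2) = -2*(-1)/3 = 2*(1/3) = 2/3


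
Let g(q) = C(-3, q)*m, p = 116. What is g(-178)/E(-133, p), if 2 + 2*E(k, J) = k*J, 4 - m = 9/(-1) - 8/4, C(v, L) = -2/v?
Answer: -2/1543 ≈ -0.0012962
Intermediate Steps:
m = 15 (m = 4 - (9/(-1) - 8/4) = 4 - (9*(-1) - 8*¼) = 4 - (-9 - 2) = 4 - 1*(-11) = 4 + 11 = 15)
E(k, J) = -1 + J*k/2 (E(k, J) = -1 + (k*J)/2 = -1 + (J*k)/2 = -1 + J*k/2)
g(q) = 10 (g(q) = -2/(-3)*15 = -2*(-⅓)*15 = (⅔)*15 = 10)
g(-178)/E(-133, p) = 10/(-1 + (½)*116*(-133)) = 10/(-1 - 7714) = 10/(-7715) = 10*(-1/7715) = -2/1543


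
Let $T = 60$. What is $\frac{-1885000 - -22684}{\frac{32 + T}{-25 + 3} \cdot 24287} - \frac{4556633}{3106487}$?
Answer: $\frac{29273592690973}{1735286744687} \approx 16.87$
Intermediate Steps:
$\frac{-1885000 - -22684}{\frac{32 + T}{-25 + 3} \cdot 24287} - \frac{4556633}{3106487} = \frac{-1885000 - -22684}{\frac{32 + 60}{-25 + 3} \cdot 24287} - \frac{4556633}{3106487} = \frac{-1885000 + 22684}{\frac{92}{-22} \cdot 24287} - \frac{4556633}{3106487} = - \frac{1862316}{92 \left(- \frac{1}{22}\right) 24287} - \frac{4556633}{3106487} = - \frac{1862316}{\left(- \frac{46}{11}\right) 24287} - \frac{4556633}{3106487} = - \frac{1862316}{- \frac{1117202}{11}} - \frac{4556633}{3106487} = \left(-1862316\right) \left(- \frac{11}{1117202}\right) - \frac{4556633}{3106487} = \frac{10242738}{558601} - \frac{4556633}{3106487} = \frac{29273592690973}{1735286744687}$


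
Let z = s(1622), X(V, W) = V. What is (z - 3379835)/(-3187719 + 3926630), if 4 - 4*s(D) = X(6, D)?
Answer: -6759671/1477822 ≈ -4.5741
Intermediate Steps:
s(D) = -½ (s(D) = 1 - ¼*6 = 1 - 3/2 = -½)
z = -½ ≈ -0.50000
(z - 3379835)/(-3187719 + 3926630) = (-½ - 3379835)/(-3187719 + 3926630) = -6759671/2/738911 = -6759671/2*1/738911 = -6759671/1477822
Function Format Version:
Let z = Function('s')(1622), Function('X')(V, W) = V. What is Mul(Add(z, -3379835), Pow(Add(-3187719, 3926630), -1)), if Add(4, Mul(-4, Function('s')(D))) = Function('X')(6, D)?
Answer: Rational(-6759671, 1477822) ≈ -4.5741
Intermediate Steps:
Function('s')(D) = Rational(-1, 2) (Function('s')(D) = Add(1, Mul(Rational(-1, 4), 6)) = Add(1, Rational(-3, 2)) = Rational(-1, 2))
z = Rational(-1, 2) ≈ -0.50000
Mul(Add(z, -3379835), Pow(Add(-3187719, 3926630), -1)) = Mul(Add(Rational(-1, 2), -3379835), Pow(Add(-3187719, 3926630), -1)) = Mul(Rational(-6759671, 2), Pow(738911, -1)) = Mul(Rational(-6759671, 2), Rational(1, 738911)) = Rational(-6759671, 1477822)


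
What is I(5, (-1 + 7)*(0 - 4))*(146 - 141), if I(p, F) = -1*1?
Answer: -5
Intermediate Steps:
I(p, F) = -1
I(5, (-1 + 7)*(0 - 4))*(146 - 141) = -(146 - 141) = -1*5 = -5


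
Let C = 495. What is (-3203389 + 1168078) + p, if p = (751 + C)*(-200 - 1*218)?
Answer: -2556139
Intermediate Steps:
p = -520828 (p = (751 + 495)*(-200 - 1*218) = 1246*(-200 - 218) = 1246*(-418) = -520828)
(-3203389 + 1168078) + p = (-3203389 + 1168078) - 520828 = -2035311 - 520828 = -2556139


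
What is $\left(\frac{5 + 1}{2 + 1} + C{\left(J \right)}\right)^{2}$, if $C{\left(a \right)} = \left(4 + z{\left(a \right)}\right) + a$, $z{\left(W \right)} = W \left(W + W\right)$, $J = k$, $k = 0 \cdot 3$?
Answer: $36$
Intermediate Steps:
$k = 0$
$J = 0$
$z{\left(W \right)} = 2 W^{2}$ ($z{\left(W \right)} = W 2 W = 2 W^{2}$)
$C{\left(a \right)} = 4 + a + 2 a^{2}$ ($C{\left(a \right)} = \left(4 + 2 a^{2}\right) + a = 4 + a + 2 a^{2}$)
$\left(\frac{5 + 1}{2 + 1} + C{\left(J \right)}\right)^{2} = \left(\frac{5 + 1}{2 + 1} + \left(4 + 0 + 2 \cdot 0^{2}\right)\right)^{2} = \left(\frac{6}{3} + \left(4 + 0 + 2 \cdot 0\right)\right)^{2} = \left(6 \cdot \frac{1}{3} + \left(4 + 0 + 0\right)\right)^{2} = \left(2 + 4\right)^{2} = 6^{2} = 36$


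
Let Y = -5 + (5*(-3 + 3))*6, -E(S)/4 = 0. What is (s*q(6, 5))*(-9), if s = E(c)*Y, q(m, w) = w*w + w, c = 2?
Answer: 0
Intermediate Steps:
E(S) = 0 (E(S) = -4*0 = 0)
q(m, w) = w + w² (q(m, w) = w² + w = w + w²)
Y = -5 (Y = -5 + (5*0)*6 = -5 + 0*6 = -5 + 0 = -5)
s = 0 (s = 0*(-5) = 0)
(s*q(6, 5))*(-9) = (0*(5*(1 + 5)))*(-9) = (0*(5*6))*(-9) = (0*30)*(-9) = 0*(-9) = 0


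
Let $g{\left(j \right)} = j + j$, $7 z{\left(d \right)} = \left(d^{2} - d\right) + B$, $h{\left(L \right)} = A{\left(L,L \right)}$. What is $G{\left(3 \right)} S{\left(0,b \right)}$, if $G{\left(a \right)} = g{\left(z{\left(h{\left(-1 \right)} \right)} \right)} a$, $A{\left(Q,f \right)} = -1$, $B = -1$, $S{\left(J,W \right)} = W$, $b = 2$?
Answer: $\frac{12}{7} \approx 1.7143$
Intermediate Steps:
$h{\left(L \right)} = -1$
$z{\left(d \right)} = - \frac{1}{7} - \frac{d}{7} + \frac{d^{2}}{7}$ ($z{\left(d \right)} = \frac{\left(d^{2} - d\right) - 1}{7} = \frac{-1 + d^{2} - d}{7} = - \frac{1}{7} - \frac{d}{7} + \frac{d^{2}}{7}$)
$g{\left(j \right)} = 2 j$
$G{\left(a \right)} = \frac{2 a}{7}$ ($G{\left(a \right)} = 2 \left(- \frac{1}{7} - - \frac{1}{7} + \frac{\left(-1\right)^{2}}{7}\right) a = 2 \left(- \frac{1}{7} + \frac{1}{7} + \frac{1}{7} \cdot 1\right) a = 2 \left(- \frac{1}{7} + \frac{1}{7} + \frac{1}{7}\right) a = 2 \cdot \frac{1}{7} a = \frac{2 a}{7}$)
$G{\left(3 \right)} S{\left(0,b \right)} = \frac{2}{7} \cdot 3 \cdot 2 = \frac{6}{7} \cdot 2 = \frac{12}{7}$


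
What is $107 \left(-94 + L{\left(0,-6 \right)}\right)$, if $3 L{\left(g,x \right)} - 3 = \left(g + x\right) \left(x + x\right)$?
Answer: $-7383$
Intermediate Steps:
$L{\left(g,x \right)} = 1 + \frac{2 x \left(g + x\right)}{3}$ ($L{\left(g,x \right)} = 1 + \frac{\left(g + x\right) \left(x + x\right)}{3} = 1 + \frac{\left(g + x\right) 2 x}{3} = 1 + \frac{2 x \left(g + x\right)}{3}$)
$107 \left(-94 + L{\left(0,-6 \right)}\right) = 107 \left(-94 + \left(1 + \frac{2 \left(-6\right)^{2}}{3} + \frac{2}{3} \cdot 0 \left(-6\right)\right)\right) = 107 \left(-94 + \left(1 + \frac{2}{3} \cdot 36 + 0\right)\right) = 107 \left(-94 + \left(1 + 24 + 0\right)\right) = 107 \left(-94 + 25\right) = 107 \left(-69\right) = -7383$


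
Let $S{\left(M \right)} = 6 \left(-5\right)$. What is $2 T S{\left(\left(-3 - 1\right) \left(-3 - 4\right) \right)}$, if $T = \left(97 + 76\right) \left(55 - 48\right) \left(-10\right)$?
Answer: $726600$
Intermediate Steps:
$T = -12110$ ($T = 173 \cdot 7 \left(-10\right) = 1211 \left(-10\right) = -12110$)
$S{\left(M \right)} = -30$
$2 T S{\left(\left(-3 - 1\right) \left(-3 - 4\right) \right)} = 2 \left(\left(-12110\right) \left(-30\right)\right) = 2 \cdot 363300 = 726600$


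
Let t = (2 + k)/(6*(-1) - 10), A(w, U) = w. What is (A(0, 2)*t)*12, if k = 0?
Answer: 0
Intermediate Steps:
t = -1/8 (t = (2 + 0)/(6*(-1) - 10) = 2/(-6 - 10) = 2/(-16) = 2*(-1/16) = -1/8 ≈ -0.12500)
(A(0, 2)*t)*12 = (0*(-1/8))*12 = 0*12 = 0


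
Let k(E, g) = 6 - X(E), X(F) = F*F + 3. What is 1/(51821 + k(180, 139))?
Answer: 1/19424 ≈ 5.1483e-5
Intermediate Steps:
X(F) = 3 + F² (X(F) = F² + 3 = 3 + F²)
k(E, g) = 3 - E² (k(E, g) = 6 - (3 + E²) = 6 + (-3 - E²) = 3 - E²)
1/(51821 + k(180, 139)) = 1/(51821 + (3 - 1*180²)) = 1/(51821 + (3 - 1*32400)) = 1/(51821 + (3 - 32400)) = 1/(51821 - 32397) = 1/19424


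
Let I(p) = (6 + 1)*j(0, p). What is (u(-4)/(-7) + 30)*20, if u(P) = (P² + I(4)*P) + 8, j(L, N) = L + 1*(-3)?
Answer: 2040/7 ≈ 291.43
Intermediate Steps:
j(L, N) = -3 + L (j(L, N) = L - 3 = -3 + L)
I(p) = -21 (I(p) = (6 + 1)*(-3 + 0) = 7*(-3) = -21)
u(P) = 8 + P² - 21*P (u(P) = (P² - 21*P) + 8 = 8 + P² - 21*P)
(u(-4)/(-7) + 30)*20 = ((8 + (-4)² - 21*(-4))/(-7) + 30)*20 = ((8 + 16 + 84)*(-⅐) + 30)*20 = (108*(-⅐) + 30)*20 = (-108/7 + 30)*20 = (102/7)*20 = 2040/7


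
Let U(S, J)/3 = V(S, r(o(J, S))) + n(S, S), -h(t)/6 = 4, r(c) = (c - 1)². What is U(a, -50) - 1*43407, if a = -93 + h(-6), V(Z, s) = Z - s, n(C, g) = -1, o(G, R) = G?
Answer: -51564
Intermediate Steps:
r(c) = (-1 + c)²
h(t) = -24 (h(t) = -6*4 = -24)
a = -117 (a = -93 - 24 = -117)
U(S, J) = -3 - 3*(-1 + J)² + 3*S (U(S, J) = 3*((S - (-1 + J)²) - 1) = 3*(-1 + S - (-1 + J)²) = -3 - 3*(-1 + J)² + 3*S)
U(a, -50) - 1*43407 = (-3 - 3*(-1 - 50)² + 3*(-117)) - 1*43407 = (-3 - 3*(-51)² - 351) - 43407 = (-3 - 3*2601 - 351) - 43407 = (-3 - 7803 - 351) - 43407 = -8157 - 43407 = -51564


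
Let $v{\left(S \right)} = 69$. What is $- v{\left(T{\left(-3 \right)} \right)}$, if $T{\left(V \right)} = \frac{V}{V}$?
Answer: $-69$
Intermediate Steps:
$T{\left(V \right)} = 1$
$- v{\left(T{\left(-3 \right)} \right)} = \left(-1\right) 69 = -69$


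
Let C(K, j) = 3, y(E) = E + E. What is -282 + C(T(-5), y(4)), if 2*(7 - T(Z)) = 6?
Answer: -279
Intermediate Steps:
y(E) = 2*E
T(Z) = 4 (T(Z) = 7 - ½*6 = 7 - 3 = 4)
-282 + C(T(-5), y(4)) = -282 + 3 = -279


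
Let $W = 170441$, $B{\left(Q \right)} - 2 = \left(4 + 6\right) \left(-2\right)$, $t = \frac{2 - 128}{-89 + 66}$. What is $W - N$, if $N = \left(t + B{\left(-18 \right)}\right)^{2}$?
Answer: $\frac{90080345}{529} \approx 1.7028 \cdot 10^{5}$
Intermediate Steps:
$t = \frac{126}{23}$ ($t = - \frac{126}{-23} = \left(-126\right) \left(- \frac{1}{23}\right) = \frac{126}{23} \approx 5.4783$)
$B{\left(Q \right)} = -18$ ($B{\left(Q \right)} = 2 + \left(4 + 6\right) \left(-2\right) = 2 + 10 \left(-2\right) = 2 - 20 = -18$)
$N = \frac{82944}{529}$ ($N = \left(\frac{126}{23} - 18\right)^{2} = \left(- \frac{288}{23}\right)^{2} = \frac{82944}{529} \approx 156.79$)
$W - N = 170441 - \frac{82944}{529} = \frac{90080345}{529}$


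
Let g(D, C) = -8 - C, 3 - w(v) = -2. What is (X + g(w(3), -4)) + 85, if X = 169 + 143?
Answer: 393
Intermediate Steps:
w(v) = 5 (w(v) = 3 - 1*(-2) = 3 + 2 = 5)
X = 312
(X + g(w(3), -4)) + 85 = (312 + (-8 - 1*(-4))) + 85 = (312 + (-8 + 4)) + 85 = (312 - 4) + 85 = 308 + 85 = 393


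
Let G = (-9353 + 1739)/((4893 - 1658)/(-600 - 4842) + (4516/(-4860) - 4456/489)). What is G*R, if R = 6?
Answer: 16412142832920/3821073023 ≈ 4295.2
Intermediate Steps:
G = 2735357138820/3821073023 (G = -7614/(3235/(-5442) + (4516*(-1/4860) - 4456*1/489)) = -7614/(3235*(-1/5442) + (-1129/1215 - 4456/489)) = -7614/(-3235/5442 - 1988707/198045) = -7614/(-3821073023/359253630) = -7614*(-359253630/3821073023) = 2735357138820/3821073023 ≈ 715.86)
G*R = (2735357138820/3821073023)*6 = 16412142832920/3821073023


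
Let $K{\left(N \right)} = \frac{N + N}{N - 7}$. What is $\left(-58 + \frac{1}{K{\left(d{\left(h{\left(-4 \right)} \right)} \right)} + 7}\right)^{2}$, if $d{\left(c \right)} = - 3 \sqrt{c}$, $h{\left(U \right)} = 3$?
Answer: $\frac{37897659}{11449} + \frac{258552 \sqrt{3}}{11449} \approx 3349.2$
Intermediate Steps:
$K{\left(N \right)} = \frac{2 N}{-7 + N}$
$\left(-58 + \frac{1}{K{\left(d{\left(h{\left(-4 \right)} \right)} \right)} + 7}\right)^{2} = \left(-58 + \frac{1}{\frac{2 \left(- 3 \sqrt{3}\right)}{-7 - 3 \sqrt{3}} + 7}\right)^{2} = \left(-58 + \frac{1}{- \frac{6 \sqrt{3}}{-7 - 3 \sqrt{3}} + 7}\right)^{2} = \left(-58 + \frac{1}{7 - \frac{6 \sqrt{3}}{-7 - 3 \sqrt{3}}}\right)^{2}$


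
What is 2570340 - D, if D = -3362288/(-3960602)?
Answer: 5090045191196/1980301 ≈ 2.5703e+6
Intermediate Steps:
D = 1681144/1980301 (D = -3362288*(-1/3960602) = 1681144/1980301 ≈ 0.84893)
2570340 - D = 2570340 - 1*1681144/1980301 = 2570340 - 1681144/1980301 = 5090045191196/1980301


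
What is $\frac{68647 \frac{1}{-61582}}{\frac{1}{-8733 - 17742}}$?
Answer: $\frac{1817429325}{61582} \approx 29512.0$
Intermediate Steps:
$\frac{68647 \frac{1}{-61582}}{\frac{1}{-8733 - 17742}} = \frac{68647 \left(- \frac{1}{61582}\right)}{\frac{1}{-26475}} = - \frac{68647}{61582 \left(- \frac{1}{26475}\right)} = \left(- \frac{68647}{61582}\right) \left(-26475\right) = \frac{1817429325}{61582}$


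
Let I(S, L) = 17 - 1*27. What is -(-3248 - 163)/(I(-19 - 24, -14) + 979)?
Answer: 1137/323 ≈ 3.5201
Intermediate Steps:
I(S, L) = -10 (I(S, L) = 17 - 27 = -10)
-(-3248 - 163)/(I(-19 - 24, -14) + 979) = -(-3248 - 163)/(-10 + 979) = -(-3411)/969 = -1*(-1137/323) = 1137/323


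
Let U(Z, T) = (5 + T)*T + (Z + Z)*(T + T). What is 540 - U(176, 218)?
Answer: -201546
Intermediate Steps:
U(Z, T) = T*(5 + T) + 4*T*Z (U(Z, T) = T*(5 + T) + (2*Z)*(2*T) = T*(5 + T) + 4*T*Z)
540 - U(176, 218) = 540 - 218*(5 + 218 + 4*176) = 540 - 218*(5 + 218 + 704) = 540 - 218*927 = 540 - 1*202086 = 540 - 202086 = -201546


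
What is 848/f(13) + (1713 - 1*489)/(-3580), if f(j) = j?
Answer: 754982/11635 ≈ 64.889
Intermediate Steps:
848/f(13) + (1713 - 1*489)/(-3580) = 848/13 + (1713 - 1*489)/(-3580) = 848*(1/13) + (1713 - 489)*(-1/3580) = 848/13 + 1224*(-1/3580) = 848/13 - 306/895 = 754982/11635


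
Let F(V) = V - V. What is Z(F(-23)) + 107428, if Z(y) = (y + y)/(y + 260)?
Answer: 107428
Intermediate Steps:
F(V) = 0
Z(y) = 2*y/(260 + y) (Z(y) = (2*y)/(260 + y) = 2*y/(260 + y))
Z(F(-23)) + 107428 = 2*0/(260 + 0) + 107428 = 2*0/260 + 107428 = 2*0*(1/260) + 107428 = 0 + 107428 = 107428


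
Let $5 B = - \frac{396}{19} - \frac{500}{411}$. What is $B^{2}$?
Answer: $\frac{29672129536}{1524512025} \approx 19.463$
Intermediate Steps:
$B = - \frac{172256}{39045}$ ($B = \frac{- \frac{396}{19} - \frac{500}{411}}{5} = \frac{1}{5} \left(- \frac{172256}{7809}\right) = - \frac{172256}{39045} \approx -4.4117$)
$B^{2} = \left(- \frac{172256}{39045}\right)^{2} = \frac{29672129536}{1524512025}$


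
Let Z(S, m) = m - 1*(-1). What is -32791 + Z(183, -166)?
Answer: -32956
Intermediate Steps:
Z(S, m) = 1 + m (Z(S, m) = m + 1 = 1 + m)
-32791 + Z(183, -166) = -32791 + (1 - 166) = -32791 - 165 = -32956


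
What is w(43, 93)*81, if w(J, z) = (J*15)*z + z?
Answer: 4866318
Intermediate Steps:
w(J, z) = z + 15*J*z (w(J, z) = (15*J)*z + z = 15*J*z + z = z + 15*J*z)
w(43, 93)*81 = (93*(1 + 15*43))*81 = (93*(1 + 645))*81 = (93*646)*81 = 60078*81 = 4866318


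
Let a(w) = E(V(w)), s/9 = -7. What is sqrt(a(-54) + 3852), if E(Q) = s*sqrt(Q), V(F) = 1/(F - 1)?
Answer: 3*sqrt(1294700 - 385*I*sqrt(55))/55 ≈ 62.065 - 0.068436*I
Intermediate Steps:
V(F) = 1/(-1 + F)
s = -63 (s = 9*(-7) = -63)
E(Q) = -63*sqrt(Q)
a(w) = -63*sqrt(1/(-1 + w))
sqrt(a(-54) + 3852) = sqrt(-63*I*sqrt(55)/55 + 3852) = sqrt(3852 - 63*I*sqrt(55)/55)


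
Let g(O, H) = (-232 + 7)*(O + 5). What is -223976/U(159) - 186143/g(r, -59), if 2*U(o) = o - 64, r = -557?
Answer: -11130664397/2359800 ≈ -4716.8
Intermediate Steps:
U(o) = -32 + o/2 (U(o) = (o - 64)/2 = (-64 + o)/2 = -32 + o/2)
g(O, H) = -1125 - 225*O (g(O, H) = -225*(5 + O) = -1125 - 225*O)
-223976/U(159) - 186143/g(r, -59) = -223976/(-32 + (1/2)*159) - 186143/(-1125 - 225*(-557)) = -223976/(-32 + 159/2) - 186143/(-1125 + 125325) = -223976/95/2 - 186143/124200 = -223976*2/95 - 186143*1/124200 = -447952/95 - 186143/124200 = -11130664397/2359800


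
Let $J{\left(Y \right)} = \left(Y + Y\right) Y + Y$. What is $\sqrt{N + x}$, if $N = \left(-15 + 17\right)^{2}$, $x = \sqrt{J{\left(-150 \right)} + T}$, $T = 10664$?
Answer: $\sqrt{4 + \sqrt{55514}} \approx 15.479$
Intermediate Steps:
$J{\left(Y \right)} = Y + 2 Y^{2}$ ($J{\left(Y \right)} = 2 Y Y + Y = 2 Y^{2} + Y = Y + 2 Y^{2}$)
$x = \sqrt{55514}$ ($x = \sqrt{- 150 \left(1 + 2 \left(-150\right)\right) + 10664} = \sqrt{- 150 \left(1 - 300\right) + 10664} = \sqrt{\left(-150\right) \left(-299\right) + 10664} = \sqrt{44850 + 10664} = \sqrt{55514} \approx 235.61$)
$N = 4$ ($N = 2^{2} = 4$)
$\sqrt{N + x} = \sqrt{4 + \sqrt{55514}}$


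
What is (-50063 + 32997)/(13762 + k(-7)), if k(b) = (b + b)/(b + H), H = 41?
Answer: -41446/33421 ≈ -1.2401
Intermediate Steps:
k(b) = 2*b/(41 + b) (k(b) = (b + b)/(b + 41) = (2*b)/(41 + b) = 2*b/(41 + b))
(-50063 + 32997)/(13762 + k(-7)) = (-50063 + 32997)/(13762 + 2*(-7)/(41 - 7)) = -17066/(13762 + 2*(-7)/34) = -17066/(13762 + 2*(-7)*(1/34)) = -17066/(13762 - 7/17) = -17066/233947/17 = -17066*17/233947 = -41446/33421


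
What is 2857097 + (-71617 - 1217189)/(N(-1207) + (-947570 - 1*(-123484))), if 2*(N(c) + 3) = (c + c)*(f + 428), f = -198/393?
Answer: 167187918583889/58516691 ≈ 2.8571e+6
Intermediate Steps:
f = -66/131 (f = -198*1/393 = -66/131 ≈ -0.50382)
N(c) = -3 + 56002*c/131 (N(c) = -3 + ((c + c)*(-66/131 + 428))/2 = -3 + ((2*c)*(56002/131))/2 = -3 + (112004*c/131)/2 = -3 + 56002*c/131)
2857097 + (-71617 - 1217189)/(N(-1207) + (-947570 - 1*(-123484))) = 2857097 + (-71617 - 1217189)/((-3 + (56002/131)*(-1207)) + (-947570 - 1*(-123484))) = 2857097 - 1288806/((-3 - 67594414/131) + (-947570 + 123484)) = 2857097 - 1288806/(-67594807/131 - 824086) = 2857097 - 1288806/(-175550073/131) = 2857097 - 1288806*(-131/175550073) = 2857097 + 56277862/58516691 = 167187918583889/58516691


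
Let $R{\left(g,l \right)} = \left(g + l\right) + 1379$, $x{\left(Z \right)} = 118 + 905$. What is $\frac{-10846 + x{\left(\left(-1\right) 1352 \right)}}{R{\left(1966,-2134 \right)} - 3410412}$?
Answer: $\frac{9823}{3409201} \approx 0.0028813$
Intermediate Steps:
$x{\left(Z \right)} = 1023$
$R{\left(g,l \right)} = 1379 + g + l$
$\frac{-10846 + x{\left(\left(-1\right) 1352 \right)}}{R{\left(1966,-2134 \right)} - 3410412} = \frac{-10846 + 1023}{\left(1379 + 1966 - 2134\right) - 3410412} = - \frac{9823}{1211 - 3410412} = - \frac{9823}{-3409201} = \left(-9823\right) \left(- \frac{1}{3409201}\right) = \frac{9823}{3409201}$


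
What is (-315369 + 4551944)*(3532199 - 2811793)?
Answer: 3052054049450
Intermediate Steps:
(-315369 + 4551944)*(3532199 - 2811793) = 4236575*720406 = 3052054049450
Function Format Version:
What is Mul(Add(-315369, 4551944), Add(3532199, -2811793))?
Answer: 3052054049450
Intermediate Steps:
Mul(Add(-315369, 4551944), Add(3532199, -2811793)) = Mul(4236575, 720406) = 3052054049450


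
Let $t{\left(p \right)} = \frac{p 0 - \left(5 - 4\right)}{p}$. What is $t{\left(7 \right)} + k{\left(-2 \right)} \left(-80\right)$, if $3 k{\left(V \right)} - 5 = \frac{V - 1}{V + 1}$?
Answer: $- \frac{4483}{21} \approx -213.48$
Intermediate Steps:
$k{\left(V \right)} = \frac{5}{3} + \frac{-1 + V}{3 \left(1 + V\right)}$ ($k{\left(V \right)} = \frac{5}{3} + \frac{\left(V - 1\right) \frac{1}{V + 1}}{3} = \frac{5}{3} + \frac{\left(-1 + V\right) \frac{1}{1 + V}}{3} = \frac{5}{3} + \frac{\frac{1}{1 + V} \left(-1 + V\right)}{3} = \frac{5}{3} + \frac{-1 + V}{3 \left(1 + V\right)}$)
$t{\left(p \right)} = - \frac{1}{p}$ ($t{\left(p \right)} = \frac{0 - \left(5 - 4\right)}{p} = \frac{0 - 1}{p} = - \frac{1}{p}$)
$t{\left(7 \right)} + k{\left(-2 \right)} \left(-80\right) = - \frac{1}{7} + \frac{2 \left(2 + 3 \left(-2\right)\right)}{3 \left(1 - 2\right)} \left(-80\right) = \left(-1\right) \frac{1}{7} + \frac{2 \left(2 - 6\right)}{3 \left(-1\right)} \left(-80\right) = - \frac{1}{7} + \frac{2}{3} \left(-1\right) \left(-4\right) \left(-80\right) = - \frac{1}{7} + \frac{8}{3} \left(-80\right) = - \frac{1}{7} - \frac{640}{3} = - \frac{4483}{21}$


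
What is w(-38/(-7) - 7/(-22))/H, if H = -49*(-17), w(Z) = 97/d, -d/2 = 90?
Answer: -97/149940 ≈ -0.00064693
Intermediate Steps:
d = -180 (d = -2*90 = -180)
w(Z) = -97/180 (w(Z) = 97/(-180) = 97*(-1/180) = -97/180)
H = 833
w(-38/(-7) - 7/(-22))/H = -97/180/833 = -97/180*1/833 = -97/149940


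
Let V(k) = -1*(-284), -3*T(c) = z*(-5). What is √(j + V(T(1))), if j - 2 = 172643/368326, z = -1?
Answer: √38863504996554/368326 ≈ 16.925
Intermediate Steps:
T(c) = -5/3 (T(c) = -(-1)*(-5)/3 = -⅓*5 = -5/3)
j = 909295/368326 (j = 2 + 172643/368326 = 909295/368326 ≈ 2.4687)
V(k) = 284
√(j + V(T(1))) = √(909295/368326 + 284) = √(105513879/368326) = √38863504996554/368326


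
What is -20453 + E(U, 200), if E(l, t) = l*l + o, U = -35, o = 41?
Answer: -19187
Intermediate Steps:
E(l, t) = 41 + l² (E(l, t) = l*l + 41 = l² + 41 = 41 + l²)
-20453 + E(U, 200) = -20453 + (41 + (-35)²) = -20453 + (41 + 1225) = -20453 + 1266 = -19187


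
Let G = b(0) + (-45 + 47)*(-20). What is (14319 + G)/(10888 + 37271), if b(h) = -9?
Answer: 14270/48159 ≈ 0.29631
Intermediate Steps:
G = -49 (G = -9 + (-45 + 47)*(-20) = -9 + 2*(-20) = -9 - 40 = -49)
(14319 + G)/(10888 + 37271) = (14319 - 49)/(10888 + 37271) = 14270/48159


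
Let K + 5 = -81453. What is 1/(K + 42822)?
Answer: -1/38636 ≈ -2.5883e-5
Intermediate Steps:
K = -81458 (K = -5 - 81453 = -81458)
1/(K + 42822) = 1/(-81458 + 42822) = 1/(-38636) = -1/38636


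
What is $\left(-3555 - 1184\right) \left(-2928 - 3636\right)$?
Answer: $31106796$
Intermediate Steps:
$\left(-3555 - 1184\right) \left(-2928 - 3636\right) = \left(-4739\right) \left(-6564\right) = 31106796$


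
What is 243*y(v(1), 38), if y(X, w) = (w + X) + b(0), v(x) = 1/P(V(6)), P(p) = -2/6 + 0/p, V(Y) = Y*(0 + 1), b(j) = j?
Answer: 8505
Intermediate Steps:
V(Y) = Y (V(Y) = Y*1 = Y)
P(p) = -1/3 (P(p) = -2*1/6 + 0 = -1/3 + 0 = -1/3)
v(x) = -3 (v(x) = 1/(-1/3) = -3)
y(X, w) = X + w (y(X, w) = (w + X) + 0 = (X + w) + 0 = X + w)
243*y(v(1), 38) = 243*(-3 + 38) = 243*35 = 8505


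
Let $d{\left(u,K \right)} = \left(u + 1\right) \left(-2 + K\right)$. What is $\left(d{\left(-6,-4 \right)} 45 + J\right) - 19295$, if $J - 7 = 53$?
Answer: $-17885$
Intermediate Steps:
$J = 60$ ($J = 7 + 53 = 60$)
$d{\left(u,K \right)} = \left(1 + u\right) \left(-2 + K\right)$
$\left(d{\left(-6,-4 \right)} 45 + J\right) - 19295 = \left(\left(-2 - 4 - -12 - -24\right) 45 + 60\right) - 19295 = \left(\left(-2 - 4 + 12 + 24\right) 45 + 60\right) - 19295 = \left(30 \cdot 45 + 60\right) - 19295 = \left(1350 + 60\right) - 19295 = 1410 - 19295 = -17885$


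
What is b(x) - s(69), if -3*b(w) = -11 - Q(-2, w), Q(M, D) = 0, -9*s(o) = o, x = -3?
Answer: 34/3 ≈ 11.333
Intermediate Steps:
s(o) = -o/9
b(w) = 11/3 (b(w) = -(-11 - 1*0)/3 = -(-11 + 0)/3 = -1/3*(-11) = 11/3)
b(x) - s(69) = 11/3 - (-1)*69/9 = 11/3 - 1*(-23/3) = 11/3 + 23/3 = 34/3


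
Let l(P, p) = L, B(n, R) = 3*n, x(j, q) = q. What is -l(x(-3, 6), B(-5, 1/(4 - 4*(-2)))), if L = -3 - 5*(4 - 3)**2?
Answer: 8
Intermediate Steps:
L = -8 (L = -3 - 5*1**2 = -3 - 5*1 = -3 - 5 = -8)
l(P, p) = -8
-l(x(-3, 6), B(-5, 1/(4 - 4*(-2)))) = -1*(-8) = 8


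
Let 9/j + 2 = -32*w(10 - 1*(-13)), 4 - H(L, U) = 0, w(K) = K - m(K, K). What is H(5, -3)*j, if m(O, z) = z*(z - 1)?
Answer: 18/7727 ≈ 0.0023295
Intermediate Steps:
m(O, z) = z*(-1 + z)
w(K) = K - K*(-1 + K)
H(L, U) = 4 (H(L, U) = 4 - 1*0 = 4 + 0 = 4)
j = 9/15454 (j = 9/(-2 - 32*(10 - 1*(-13))*(2 - (10 - 1*(-13)))) = 9/(-2 - 32*(10 + 13)*(2 - (10 + 13))) = 9/(-2 - 736*(2 - 1*23)) = 9/(-2 - 736*(2 - 23)) = 9/(-2 - 736*(-21)) = 9/(-2 - 32*(-483)) = 9/(-2 + 15456) = 9/15454 ≈ 0.00058237)
H(5, -3)*j = 4*(9/15454) = 18/7727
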